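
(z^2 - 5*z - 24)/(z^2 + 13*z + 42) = (z^2 - 5*z - 24)/(z^2 + 13*z + 42)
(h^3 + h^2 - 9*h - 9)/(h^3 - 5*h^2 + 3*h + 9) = (h + 3)/(h - 3)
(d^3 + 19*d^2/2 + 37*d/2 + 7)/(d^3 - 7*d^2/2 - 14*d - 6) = (d + 7)/(d - 6)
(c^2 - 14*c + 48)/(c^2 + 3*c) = (c^2 - 14*c + 48)/(c*(c + 3))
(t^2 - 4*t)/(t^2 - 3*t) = (t - 4)/(t - 3)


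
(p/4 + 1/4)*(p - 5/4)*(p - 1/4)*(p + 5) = p^4/4 + 9*p^3/8 - 59*p^2/64 - 45*p/32 + 25/64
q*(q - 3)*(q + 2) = q^3 - q^2 - 6*q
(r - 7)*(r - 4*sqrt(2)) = r^2 - 7*r - 4*sqrt(2)*r + 28*sqrt(2)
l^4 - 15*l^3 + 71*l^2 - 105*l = l*(l - 7)*(l - 5)*(l - 3)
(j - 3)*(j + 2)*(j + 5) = j^3 + 4*j^2 - 11*j - 30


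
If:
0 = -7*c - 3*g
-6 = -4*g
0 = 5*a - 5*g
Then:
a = 3/2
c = -9/14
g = 3/2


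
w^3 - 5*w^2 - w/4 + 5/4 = (w - 5)*(w - 1/2)*(w + 1/2)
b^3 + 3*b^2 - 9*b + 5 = (b - 1)^2*(b + 5)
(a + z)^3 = a^3 + 3*a^2*z + 3*a*z^2 + z^3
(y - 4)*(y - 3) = y^2 - 7*y + 12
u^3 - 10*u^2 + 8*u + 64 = (u - 8)*(u - 4)*(u + 2)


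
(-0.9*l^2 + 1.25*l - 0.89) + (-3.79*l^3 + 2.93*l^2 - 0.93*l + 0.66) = -3.79*l^3 + 2.03*l^2 + 0.32*l - 0.23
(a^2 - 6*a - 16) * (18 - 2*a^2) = -2*a^4 + 12*a^3 + 50*a^2 - 108*a - 288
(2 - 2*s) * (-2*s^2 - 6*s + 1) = 4*s^3 + 8*s^2 - 14*s + 2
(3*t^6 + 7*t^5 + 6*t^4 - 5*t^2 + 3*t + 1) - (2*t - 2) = 3*t^6 + 7*t^5 + 6*t^4 - 5*t^2 + t + 3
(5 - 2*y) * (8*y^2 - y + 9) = -16*y^3 + 42*y^2 - 23*y + 45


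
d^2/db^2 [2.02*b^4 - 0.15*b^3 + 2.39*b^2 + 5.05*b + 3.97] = 24.24*b^2 - 0.9*b + 4.78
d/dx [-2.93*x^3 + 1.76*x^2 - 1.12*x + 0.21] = -8.79*x^2 + 3.52*x - 1.12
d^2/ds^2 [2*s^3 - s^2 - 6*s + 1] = 12*s - 2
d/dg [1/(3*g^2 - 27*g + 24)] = (9 - 2*g)/(3*(g^2 - 9*g + 8)^2)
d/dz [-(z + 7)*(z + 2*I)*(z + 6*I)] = -3*z^2 - z*(14 + 16*I) + 12 - 56*I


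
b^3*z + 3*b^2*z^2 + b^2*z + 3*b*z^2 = b*(b + 3*z)*(b*z + z)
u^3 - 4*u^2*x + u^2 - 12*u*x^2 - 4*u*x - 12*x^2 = (u + 1)*(u - 6*x)*(u + 2*x)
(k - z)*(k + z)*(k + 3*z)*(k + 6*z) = k^4 + 9*k^3*z + 17*k^2*z^2 - 9*k*z^3 - 18*z^4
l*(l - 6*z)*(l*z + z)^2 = l^4*z^2 - 6*l^3*z^3 + 2*l^3*z^2 - 12*l^2*z^3 + l^2*z^2 - 6*l*z^3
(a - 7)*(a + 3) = a^2 - 4*a - 21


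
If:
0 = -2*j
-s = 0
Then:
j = 0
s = 0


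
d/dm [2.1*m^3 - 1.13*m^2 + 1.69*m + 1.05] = 6.3*m^2 - 2.26*m + 1.69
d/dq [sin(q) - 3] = cos(q)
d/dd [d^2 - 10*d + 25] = 2*d - 10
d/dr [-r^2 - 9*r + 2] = -2*r - 9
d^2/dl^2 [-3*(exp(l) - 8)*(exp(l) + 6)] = (6 - 12*exp(l))*exp(l)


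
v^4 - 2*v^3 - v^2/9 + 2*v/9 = v*(v - 2)*(v - 1/3)*(v + 1/3)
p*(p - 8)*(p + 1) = p^3 - 7*p^2 - 8*p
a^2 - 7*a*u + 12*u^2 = (a - 4*u)*(a - 3*u)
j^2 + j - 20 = (j - 4)*(j + 5)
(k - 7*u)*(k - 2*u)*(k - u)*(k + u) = k^4 - 9*k^3*u + 13*k^2*u^2 + 9*k*u^3 - 14*u^4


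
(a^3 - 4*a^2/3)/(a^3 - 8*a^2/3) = (3*a - 4)/(3*a - 8)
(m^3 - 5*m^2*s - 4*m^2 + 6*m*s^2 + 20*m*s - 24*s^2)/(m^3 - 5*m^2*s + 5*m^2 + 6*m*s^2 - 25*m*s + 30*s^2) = (m - 4)/(m + 5)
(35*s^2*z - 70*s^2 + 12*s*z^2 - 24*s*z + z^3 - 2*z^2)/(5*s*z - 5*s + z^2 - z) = (7*s*z - 14*s + z^2 - 2*z)/(z - 1)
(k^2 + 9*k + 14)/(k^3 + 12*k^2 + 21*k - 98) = (k + 2)/(k^2 + 5*k - 14)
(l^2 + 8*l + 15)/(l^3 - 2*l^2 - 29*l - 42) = (l + 5)/(l^2 - 5*l - 14)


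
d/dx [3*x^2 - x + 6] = 6*x - 1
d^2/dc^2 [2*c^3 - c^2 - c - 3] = 12*c - 2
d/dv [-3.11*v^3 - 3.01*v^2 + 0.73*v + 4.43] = -9.33*v^2 - 6.02*v + 0.73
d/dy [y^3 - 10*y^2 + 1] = y*(3*y - 20)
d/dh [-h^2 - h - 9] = -2*h - 1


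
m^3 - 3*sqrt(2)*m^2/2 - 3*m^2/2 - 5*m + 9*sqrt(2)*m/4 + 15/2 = (m - 3/2)*(m - 5*sqrt(2)/2)*(m + sqrt(2))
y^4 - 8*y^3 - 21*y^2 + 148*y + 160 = (y - 8)*(y - 5)*(y + 1)*(y + 4)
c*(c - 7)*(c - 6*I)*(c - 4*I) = c^4 - 7*c^3 - 10*I*c^3 - 24*c^2 + 70*I*c^2 + 168*c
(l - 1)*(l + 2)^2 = l^3 + 3*l^2 - 4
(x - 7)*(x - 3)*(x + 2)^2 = x^4 - 6*x^3 - 15*x^2 + 44*x + 84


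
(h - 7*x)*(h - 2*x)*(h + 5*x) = h^3 - 4*h^2*x - 31*h*x^2 + 70*x^3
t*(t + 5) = t^2 + 5*t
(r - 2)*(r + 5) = r^2 + 3*r - 10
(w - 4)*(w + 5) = w^2 + w - 20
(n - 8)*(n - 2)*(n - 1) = n^3 - 11*n^2 + 26*n - 16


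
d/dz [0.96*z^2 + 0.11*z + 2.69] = 1.92*z + 0.11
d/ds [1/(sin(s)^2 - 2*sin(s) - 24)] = 2*(1 - sin(s))*cos(s)/((sin(s) - 6)^2*(sin(s) + 4)^2)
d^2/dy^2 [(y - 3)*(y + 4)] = 2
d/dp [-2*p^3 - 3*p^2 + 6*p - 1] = -6*p^2 - 6*p + 6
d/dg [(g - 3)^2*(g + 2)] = (g - 3)*(3*g + 1)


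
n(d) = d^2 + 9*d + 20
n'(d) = 2*d + 9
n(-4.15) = -0.13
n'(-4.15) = 0.70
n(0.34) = 23.18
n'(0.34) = 9.68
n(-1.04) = 11.72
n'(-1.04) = 6.92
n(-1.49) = 8.81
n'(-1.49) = 6.02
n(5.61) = 101.96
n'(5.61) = 20.22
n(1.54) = 36.23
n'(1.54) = 12.08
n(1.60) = 36.96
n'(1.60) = 12.20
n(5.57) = 101.15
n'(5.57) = 20.14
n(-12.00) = 56.00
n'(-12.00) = -15.00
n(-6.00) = 2.00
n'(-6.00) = -3.00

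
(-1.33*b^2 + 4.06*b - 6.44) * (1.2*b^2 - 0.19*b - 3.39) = -1.596*b^4 + 5.1247*b^3 - 3.9907*b^2 - 12.5398*b + 21.8316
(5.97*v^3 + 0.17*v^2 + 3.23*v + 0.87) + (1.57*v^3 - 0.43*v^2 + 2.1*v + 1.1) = 7.54*v^3 - 0.26*v^2 + 5.33*v + 1.97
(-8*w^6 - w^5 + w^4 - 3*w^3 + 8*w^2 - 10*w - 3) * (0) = 0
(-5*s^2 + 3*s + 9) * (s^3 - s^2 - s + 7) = -5*s^5 + 8*s^4 + 11*s^3 - 47*s^2 + 12*s + 63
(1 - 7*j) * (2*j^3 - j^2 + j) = -14*j^4 + 9*j^3 - 8*j^2 + j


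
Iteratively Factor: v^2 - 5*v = (v - 5)*(v)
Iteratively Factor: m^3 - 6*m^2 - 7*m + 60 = (m - 5)*(m^2 - m - 12) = (m - 5)*(m - 4)*(m + 3)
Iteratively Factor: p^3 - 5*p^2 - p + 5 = (p + 1)*(p^2 - 6*p + 5) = (p - 5)*(p + 1)*(p - 1)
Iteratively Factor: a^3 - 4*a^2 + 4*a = (a)*(a^2 - 4*a + 4) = a*(a - 2)*(a - 2)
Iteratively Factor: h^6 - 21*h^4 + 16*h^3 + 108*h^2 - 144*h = (h)*(h^5 - 21*h^3 + 16*h^2 + 108*h - 144) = h*(h + 4)*(h^4 - 4*h^3 - 5*h^2 + 36*h - 36) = h*(h - 2)*(h + 4)*(h^3 - 2*h^2 - 9*h + 18) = h*(h - 2)^2*(h + 4)*(h^2 - 9) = h*(h - 2)^2*(h + 3)*(h + 4)*(h - 3)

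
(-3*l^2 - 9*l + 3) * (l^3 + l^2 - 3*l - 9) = -3*l^5 - 12*l^4 + 3*l^3 + 57*l^2 + 72*l - 27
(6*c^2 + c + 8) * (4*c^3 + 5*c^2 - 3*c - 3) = 24*c^5 + 34*c^4 + 19*c^3 + 19*c^2 - 27*c - 24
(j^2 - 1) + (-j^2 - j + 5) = 4 - j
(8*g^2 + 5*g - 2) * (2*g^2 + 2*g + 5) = 16*g^4 + 26*g^3 + 46*g^2 + 21*g - 10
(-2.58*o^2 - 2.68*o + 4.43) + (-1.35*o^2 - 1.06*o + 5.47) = -3.93*o^2 - 3.74*o + 9.9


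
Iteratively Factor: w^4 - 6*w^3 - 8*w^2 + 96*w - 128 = (w - 4)*(w^3 - 2*w^2 - 16*w + 32) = (w - 4)*(w - 2)*(w^2 - 16) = (w - 4)*(w - 2)*(w + 4)*(w - 4)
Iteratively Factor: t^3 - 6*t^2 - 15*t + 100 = (t - 5)*(t^2 - t - 20) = (t - 5)*(t + 4)*(t - 5)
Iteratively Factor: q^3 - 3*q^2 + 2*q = (q - 2)*(q^2 - q) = q*(q - 2)*(q - 1)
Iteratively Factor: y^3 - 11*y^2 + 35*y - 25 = (y - 5)*(y^2 - 6*y + 5) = (y - 5)*(y - 1)*(y - 5)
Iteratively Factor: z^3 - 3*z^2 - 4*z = (z + 1)*(z^2 - 4*z) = (z - 4)*(z + 1)*(z)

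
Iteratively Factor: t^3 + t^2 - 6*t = (t - 2)*(t^2 + 3*t) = (t - 2)*(t + 3)*(t)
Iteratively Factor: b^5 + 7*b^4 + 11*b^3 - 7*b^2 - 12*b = (b + 3)*(b^4 + 4*b^3 - b^2 - 4*b) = (b + 3)*(b + 4)*(b^3 - b) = b*(b + 3)*(b + 4)*(b^2 - 1) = b*(b - 1)*(b + 3)*(b + 4)*(b + 1)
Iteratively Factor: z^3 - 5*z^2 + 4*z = (z - 1)*(z^2 - 4*z) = z*(z - 1)*(z - 4)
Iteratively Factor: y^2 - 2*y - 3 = (y - 3)*(y + 1)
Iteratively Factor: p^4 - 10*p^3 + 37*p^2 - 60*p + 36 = (p - 2)*(p^3 - 8*p^2 + 21*p - 18) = (p - 2)^2*(p^2 - 6*p + 9) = (p - 3)*(p - 2)^2*(p - 3)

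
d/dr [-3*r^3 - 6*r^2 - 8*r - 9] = -9*r^2 - 12*r - 8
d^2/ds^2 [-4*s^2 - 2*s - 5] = -8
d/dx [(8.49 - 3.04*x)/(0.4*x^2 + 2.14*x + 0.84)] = (1.216*x^2 - 6.792*x - 20.7222)/(0.16*x^4 + 1.712*x^3 + 5.2516*x^2 + 3.5952*x + 0.7056)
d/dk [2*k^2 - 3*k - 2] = 4*k - 3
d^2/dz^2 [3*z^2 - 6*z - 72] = 6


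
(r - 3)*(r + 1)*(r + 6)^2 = r^4 + 10*r^3 + 9*r^2 - 108*r - 108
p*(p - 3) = p^2 - 3*p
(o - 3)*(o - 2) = o^2 - 5*o + 6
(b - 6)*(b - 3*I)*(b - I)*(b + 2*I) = b^4 - 6*b^3 - 2*I*b^3 + 5*b^2 + 12*I*b^2 - 30*b - 6*I*b + 36*I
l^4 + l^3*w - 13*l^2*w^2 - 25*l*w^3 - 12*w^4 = (l - 4*w)*(l + w)^2*(l + 3*w)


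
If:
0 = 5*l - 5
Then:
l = 1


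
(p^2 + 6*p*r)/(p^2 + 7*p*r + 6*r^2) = p/(p + r)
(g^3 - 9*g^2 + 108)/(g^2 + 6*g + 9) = (g^2 - 12*g + 36)/(g + 3)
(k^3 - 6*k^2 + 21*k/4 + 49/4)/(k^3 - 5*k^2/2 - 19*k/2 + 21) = (k^2 - 5*k/2 - 7/2)/(k^2 + k - 6)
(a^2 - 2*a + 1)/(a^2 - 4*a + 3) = (a - 1)/(a - 3)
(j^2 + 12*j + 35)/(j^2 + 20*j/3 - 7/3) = 3*(j + 5)/(3*j - 1)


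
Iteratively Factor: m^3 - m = (m - 1)*(m^2 + m) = m*(m - 1)*(m + 1)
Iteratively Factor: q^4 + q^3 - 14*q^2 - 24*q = (q + 3)*(q^3 - 2*q^2 - 8*q) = (q + 2)*(q + 3)*(q^2 - 4*q) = (q - 4)*(q + 2)*(q + 3)*(q)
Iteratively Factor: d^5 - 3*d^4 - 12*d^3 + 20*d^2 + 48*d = (d + 2)*(d^4 - 5*d^3 - 2*d^2 + 24*d) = d*(d + 2)*(d^3 - 5*d^2 - 2*d + 24) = d*(d - 4)*(d + 2)*(d^2 - d - 6) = d*(d - 4)*(d + 2)^2*(d - 3)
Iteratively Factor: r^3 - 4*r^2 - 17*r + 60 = (r - 3)*(r^2 - r - 20) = (r - 3)*(r + 4)*(r - 5)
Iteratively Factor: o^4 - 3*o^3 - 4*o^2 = (o)*(o^3 - 3*o^2 - 4*o) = o*(o - 4)*(o^2 + o) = o^2*(o - 4)*(o + 1)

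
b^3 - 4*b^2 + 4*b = b*(b - 2)^2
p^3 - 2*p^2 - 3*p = p*(p - 3)*(p + 1)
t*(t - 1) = t^2 - t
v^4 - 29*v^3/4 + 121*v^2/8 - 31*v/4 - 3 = (v - 4)*(v - 2)*(v - 3/2)*(v + 1/4)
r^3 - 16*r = r*(r - 4)*(r + 4)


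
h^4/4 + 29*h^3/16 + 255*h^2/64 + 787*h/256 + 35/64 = (h/4 + 1)*(h + 1/4)*(h + 5/4)*(h + 7/4)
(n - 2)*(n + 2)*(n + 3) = n^3 + 3*n^2 - 4*n - 12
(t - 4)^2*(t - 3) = t^3 - 11*t^2 + 40*t - 48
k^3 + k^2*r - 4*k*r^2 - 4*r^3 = (k - 2*r)*(k + r)*(k + 2*r)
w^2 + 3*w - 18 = (w - 3)*(w + 6)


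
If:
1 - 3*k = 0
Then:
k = 1/3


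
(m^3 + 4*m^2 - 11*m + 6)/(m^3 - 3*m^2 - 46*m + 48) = (m - 1)/(m - 8)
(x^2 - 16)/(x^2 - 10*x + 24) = (x + 4)/(x - 6)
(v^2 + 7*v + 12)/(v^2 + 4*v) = (v + 3)/v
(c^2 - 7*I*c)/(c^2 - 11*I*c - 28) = c/(c - 4*I)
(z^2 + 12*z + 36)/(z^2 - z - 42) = (z + 6)/(z - 7)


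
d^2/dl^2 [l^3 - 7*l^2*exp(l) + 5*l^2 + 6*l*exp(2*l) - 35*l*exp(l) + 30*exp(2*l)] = -7*l^2*exp(l) + 24*l*exp(2*l) - 63*l*exp(l) + 6*l + 144*exp(2*l) - 84*exp(l) + 10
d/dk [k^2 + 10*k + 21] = 2*k + 10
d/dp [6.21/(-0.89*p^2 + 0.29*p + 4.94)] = (11.0538*p - 1.8009)/(-0.89*p^2 + 0.29*p + 4.94)^2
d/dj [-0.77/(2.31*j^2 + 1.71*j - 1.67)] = (3.5574*j + 1.3167)/(2.31*j^2 + 1.71*j - 1.67)^2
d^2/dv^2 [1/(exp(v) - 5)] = (exp(v) + 5)*exp(v)/(exp(v) - 5)^3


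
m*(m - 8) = m^2 - 8*m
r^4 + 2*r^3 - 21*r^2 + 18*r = r*(r - 3)*(r - 1)*(r + 6)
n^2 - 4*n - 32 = (n - 8)*(n + 4)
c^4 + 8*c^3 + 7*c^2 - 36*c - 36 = (c - 2)*(c + 1)*(c + 3)*(c + 6)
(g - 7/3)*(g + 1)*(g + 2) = g^3 + 2*g^2/3 - 5*g - 14/3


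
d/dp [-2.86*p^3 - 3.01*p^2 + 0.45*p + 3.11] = -8.58*p^2 - 6.02*p + 0.45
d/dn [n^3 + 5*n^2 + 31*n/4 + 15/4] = 3*n^2 + 10*n + 31/4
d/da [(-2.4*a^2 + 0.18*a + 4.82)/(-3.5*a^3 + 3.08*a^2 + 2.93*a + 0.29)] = (-8.4*a^4 + 1.26*a^3 + 43.0236*a^2 - 31.0832*a - 14.0704)/(12.25*a^6 - 21.56*a^5 - 11.0236*a^4 + 16.0188*a^3 + 10.3713*a^2 + 1.6994*a + 0.0841)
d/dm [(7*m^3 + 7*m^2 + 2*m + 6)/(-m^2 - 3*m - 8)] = (-7*m^4 - 42*m^3 - 187*m^2 - 100*m + 2)/(m^4 + 6*m^3 + 25*m^2 + 48*m + 64)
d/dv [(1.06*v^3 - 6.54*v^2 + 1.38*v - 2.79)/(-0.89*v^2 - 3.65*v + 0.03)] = (-0.9434*v^4 - 7.738*v^3 + 25.1946*v^2 - 5.3586*v - 10.1421)/(0.7921*v^4 + 6.497*v^3 + 13.2691*v^2 - 0.219*v + 0.0009)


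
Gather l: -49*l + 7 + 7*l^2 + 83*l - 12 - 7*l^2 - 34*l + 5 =0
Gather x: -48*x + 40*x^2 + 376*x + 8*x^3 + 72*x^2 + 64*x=8*x^3 + 112*x^2 + 392*x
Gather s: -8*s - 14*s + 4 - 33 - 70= -22*s - 99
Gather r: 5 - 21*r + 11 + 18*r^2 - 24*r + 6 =18*r^2 - 45*r + 22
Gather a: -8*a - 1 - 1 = -8*a - 2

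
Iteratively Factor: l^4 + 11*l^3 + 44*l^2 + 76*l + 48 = (l + 2)*(l^3 + 9*l^2 + 26*l + 24) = (l + 2)^2*(l^2 + 7*l + 12) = (l + 2)^2*(l + 4)*(l + 3)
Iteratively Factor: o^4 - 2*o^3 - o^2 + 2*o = (o - 2)*(o^3 - o) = (o - 2)*(o + 1)*(o^2 - o) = (o - 2)*(o - 1)*(o + 1)*(o)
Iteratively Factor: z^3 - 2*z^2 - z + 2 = (z + 1)*(z^2 - 3*z + 2) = (z - 1)*(z + 1)*(z - 2)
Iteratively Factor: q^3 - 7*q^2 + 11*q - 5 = (q - 5)*(q^2 - 2*q + 1) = (q - 5)*(q - 1)*(q - 1)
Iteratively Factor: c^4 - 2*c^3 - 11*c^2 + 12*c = (c - 4)*(c^3 + 2*c^2 - 3*c) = (c - 4)*(c - 1)*(c^2 + 3*c) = c*(c - 4)*(c - 1)*(c + 3)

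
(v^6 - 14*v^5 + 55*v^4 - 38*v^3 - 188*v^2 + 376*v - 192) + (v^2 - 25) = v^6 - 14*v^5 + 55*v^4 - 38*v^3 - 187*v^2 + 376*v - 217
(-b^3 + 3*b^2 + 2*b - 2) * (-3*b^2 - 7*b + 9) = 3*b^5 - 2*b^4 - 36*b^3 + 19*b^2 + 32*b - 18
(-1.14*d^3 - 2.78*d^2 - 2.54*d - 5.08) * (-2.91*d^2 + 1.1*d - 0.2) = 3.3174*d^5 + 6.8358*d^4 + 4.5614*d^3 + 12.5448*d^2 - 5.08*d + 1.016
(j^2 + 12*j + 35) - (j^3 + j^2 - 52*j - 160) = -j^3 + 64*j + 195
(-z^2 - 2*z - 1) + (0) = -z^2 - 2*z - 1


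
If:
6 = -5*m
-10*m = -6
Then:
No Solution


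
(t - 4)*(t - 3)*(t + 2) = t^3 - 5*t^2 - 2*t + 24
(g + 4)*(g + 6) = g^2 + 10*g + 24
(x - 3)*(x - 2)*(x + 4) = x^3 - x^2 - 14*x + 24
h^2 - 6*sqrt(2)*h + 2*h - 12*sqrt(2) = (h + 2)*(h - 6*sqrt(2))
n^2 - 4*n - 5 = (n - 5)*(n + 1)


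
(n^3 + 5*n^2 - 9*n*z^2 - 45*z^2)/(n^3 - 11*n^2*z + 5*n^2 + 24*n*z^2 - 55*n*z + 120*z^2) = (-n - 3*z)/(-n + 8*z)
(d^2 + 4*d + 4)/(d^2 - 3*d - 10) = (d + 2)/(d - 5)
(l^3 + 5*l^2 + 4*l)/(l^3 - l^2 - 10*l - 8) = l*(l + 4)/(l^2 - 2*l - 8)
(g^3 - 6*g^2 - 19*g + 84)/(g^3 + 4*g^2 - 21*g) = (g^2 - 3*g - 28)/(g*(g + 7))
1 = 1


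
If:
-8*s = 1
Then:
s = -1/8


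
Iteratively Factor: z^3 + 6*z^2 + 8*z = (z + 2)*(z^2 + 4*z) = z*(z + 2)*(z + 4)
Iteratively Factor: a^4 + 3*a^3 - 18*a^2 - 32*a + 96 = (a - 3)*(a^3 + 6*a^2 - 32) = (a - 3)*(a + 4)*(a^2 + 2*a - 8) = (a - 3)*(a + 4)^2*(a - 2)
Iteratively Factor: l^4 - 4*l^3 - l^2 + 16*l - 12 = (l - 2)*(l^3 - 2*l^2 - 5*l + 6) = (l - 2)*(l + 2)*(l^2 - 4*l + 3) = (l - 2)*(l - 1)*(l + 2)*(l - 3)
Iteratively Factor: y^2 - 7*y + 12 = (y - 4)*(y - 3)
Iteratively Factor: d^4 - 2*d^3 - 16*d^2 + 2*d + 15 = (d - 1)*(d^3 - d^2 - 17*d - 15) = (d - 1)*(d + 3)*(d^2 - 4*d - 5) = (d - 5)*(d - 1)*(d + 3)*(d + 1)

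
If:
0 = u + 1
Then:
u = -1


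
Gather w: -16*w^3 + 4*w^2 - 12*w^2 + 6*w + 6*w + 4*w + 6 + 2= -16*w^3 - 8*w^2 + 16*w + 8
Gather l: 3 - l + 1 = 4 - l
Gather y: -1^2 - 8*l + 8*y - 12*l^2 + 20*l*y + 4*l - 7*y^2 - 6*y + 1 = -12*l^2 - 4*l - 7*y^2 + y*(20*l + 2)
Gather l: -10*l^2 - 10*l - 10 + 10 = -10*l^2 - 10*l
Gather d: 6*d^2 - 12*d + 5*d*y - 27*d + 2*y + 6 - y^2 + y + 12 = 6*d^2 + d*(5*y - 39) - y^2 + 3*y + 18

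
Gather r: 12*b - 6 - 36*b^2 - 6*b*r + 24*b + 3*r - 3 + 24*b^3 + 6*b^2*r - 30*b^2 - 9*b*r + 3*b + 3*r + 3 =24*b^3 - 66*b^2 + 39*b + r*(6*b^2 - 15*b + 6) - 6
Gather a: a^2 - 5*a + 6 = a^2 - 5*a + 6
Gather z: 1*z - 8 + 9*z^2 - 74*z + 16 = 9*z^2 - 73*z + 8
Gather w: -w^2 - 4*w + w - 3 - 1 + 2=-w^2 - 3*w - 2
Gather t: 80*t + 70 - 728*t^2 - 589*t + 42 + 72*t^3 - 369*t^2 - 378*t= 72*t^3 - 1097*t^2 - 887*t + 112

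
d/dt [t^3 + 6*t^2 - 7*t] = 3*t^2 + 12*t - 7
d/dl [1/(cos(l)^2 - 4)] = 2*sin(l)*cos(l)/(cos(l)^2 - 4)^2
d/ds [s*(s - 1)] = 2*s - 1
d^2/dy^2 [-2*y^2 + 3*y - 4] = -4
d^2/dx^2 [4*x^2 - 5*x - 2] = 8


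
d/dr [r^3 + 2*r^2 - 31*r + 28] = 3*r^2 + 4*r - 31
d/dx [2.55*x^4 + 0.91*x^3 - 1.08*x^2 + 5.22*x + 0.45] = 10.2*x^3 + 2.73*x^2 - 2.16*x + 5.22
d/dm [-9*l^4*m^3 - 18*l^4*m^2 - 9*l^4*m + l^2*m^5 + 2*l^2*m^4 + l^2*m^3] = l^2*(-27*l^2*m^2 - 36*l^2*m - 9*l^2 + 5*m^4 + 8*m^3 + 3*m^2)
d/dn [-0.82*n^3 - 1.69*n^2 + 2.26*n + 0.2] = -2.46*n^2 - 3.38*n + 2.26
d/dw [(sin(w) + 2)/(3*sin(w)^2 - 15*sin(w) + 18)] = (-4*sin(w) + cos(w)^2 + 15)*cos(w)/(3*(sin(w)^2 - 5*sin(w) + 6)^2)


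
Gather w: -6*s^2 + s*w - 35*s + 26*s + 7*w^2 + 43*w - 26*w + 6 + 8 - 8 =-6*s^2 - 9*s + 7*w^2 + w*(s + 17) + 6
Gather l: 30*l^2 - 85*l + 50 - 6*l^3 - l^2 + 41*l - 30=-6*l^3 + 29*l^2 - 44*l + 20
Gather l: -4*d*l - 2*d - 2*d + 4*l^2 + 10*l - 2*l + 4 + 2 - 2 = -4*d + 4*l^2 + l*(8 - 4*d) + 4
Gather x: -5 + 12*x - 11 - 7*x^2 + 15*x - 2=-7*x^2 + 27*x - 18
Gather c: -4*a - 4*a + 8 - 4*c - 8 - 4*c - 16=-8*a - 8*c - 16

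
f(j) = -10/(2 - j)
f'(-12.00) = -0.05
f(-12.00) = -0.71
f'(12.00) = -0.10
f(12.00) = 1.00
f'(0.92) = -8.57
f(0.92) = -9.26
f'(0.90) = -8.26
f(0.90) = -9.09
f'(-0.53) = -1.56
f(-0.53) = -3.95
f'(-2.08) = -0.60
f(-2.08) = -2.45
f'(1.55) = -49.38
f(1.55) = -22.22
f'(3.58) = -4.01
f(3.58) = 6.33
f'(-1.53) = -0.80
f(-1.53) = -2.83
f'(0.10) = -2.77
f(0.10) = -5.26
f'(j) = -10/(2 - j)^2 = -10/(j - 2)^2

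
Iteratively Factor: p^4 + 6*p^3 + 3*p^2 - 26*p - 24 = (p + 3)*(p^3 + 3*p^2 - 6*p - 8) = (p + 3)*(p + 4)*(p^2 - p - 2) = (p - 2)*(p + 3)*(p + 4)*(p + 1)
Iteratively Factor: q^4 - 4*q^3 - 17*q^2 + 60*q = (q - 3)*(q^3 - q^2 - 20*q) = q*(q - 3)*(q^2 - q - 20) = q*(q - 3)*(q + 4)*(q - 5)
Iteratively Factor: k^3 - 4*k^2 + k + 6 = (k - 2)*(k^2 - 2*k - 3) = (k - 2)*(k + 1)*(k - 3)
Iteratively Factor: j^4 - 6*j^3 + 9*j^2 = (j - 3)*(j^3 - 3*j^2) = j*(j - 3)*(j^2 - 3*j) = j*(j - 3)^2*(j)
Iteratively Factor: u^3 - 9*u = (u - 3)*(u^2 + 3*u) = u*(u - 3)*(u + 3)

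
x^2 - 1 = (x - 1)*(x + 1)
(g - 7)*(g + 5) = g^2 - 2*g - 35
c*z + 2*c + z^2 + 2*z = (c + z)*(z + 2)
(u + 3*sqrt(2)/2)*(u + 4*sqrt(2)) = u^2 + 11*sqrt(2)*u/2 + 12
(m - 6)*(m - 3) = m^2 - 9*m + 18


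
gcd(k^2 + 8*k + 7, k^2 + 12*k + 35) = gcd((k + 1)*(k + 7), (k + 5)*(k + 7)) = k + 7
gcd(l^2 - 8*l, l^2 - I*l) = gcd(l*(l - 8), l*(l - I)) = l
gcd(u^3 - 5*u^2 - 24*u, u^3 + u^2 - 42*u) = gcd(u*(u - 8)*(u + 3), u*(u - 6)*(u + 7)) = u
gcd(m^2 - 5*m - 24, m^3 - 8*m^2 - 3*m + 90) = m + 3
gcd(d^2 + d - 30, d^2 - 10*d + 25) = d - 5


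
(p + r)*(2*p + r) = 2*p^2 + 3*p*r + r^2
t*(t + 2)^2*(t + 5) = t^4 + 9*t^3 + 24*t^2 + 20*t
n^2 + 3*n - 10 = (n - 2)*(n + 5)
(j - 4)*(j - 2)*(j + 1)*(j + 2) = j^4 - 3*j^3 - 8*j^2 + 12*j + 16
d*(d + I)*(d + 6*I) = d^3 + 7*I*d^2 - 6*d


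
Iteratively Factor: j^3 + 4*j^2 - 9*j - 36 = (j + 4)*(j^2 - 9) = (j + 3)*(j + 4)*(j - 3)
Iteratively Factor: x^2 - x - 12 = (x + 3)*(x - 4)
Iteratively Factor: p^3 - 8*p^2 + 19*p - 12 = (p - 3)*(p^2 - 5*p + 4) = (p - 4)*(p - 3)*(p - 1)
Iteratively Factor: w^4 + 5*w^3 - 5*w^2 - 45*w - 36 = (w + 1)*(w^3 + 4*w^2 - 9*w - 36) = (w + 1)*(w + 3)*(w^2 + w - 12) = (w - 3)*(w + 1)*(w + 3)*(w + 4)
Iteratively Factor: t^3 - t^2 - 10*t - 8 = (t - 4)*(t^2 + 3*t + 2) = (t - 4)*(t + 1)*(t + 2)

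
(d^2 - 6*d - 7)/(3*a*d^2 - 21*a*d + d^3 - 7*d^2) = (d + 1)/(d*(3*a + d))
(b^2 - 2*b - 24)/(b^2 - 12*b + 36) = (b + 4)/(b - 6)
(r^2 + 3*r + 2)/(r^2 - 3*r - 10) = (r + 1)/(r - 5)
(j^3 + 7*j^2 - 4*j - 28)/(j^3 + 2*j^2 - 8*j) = (j^2 + 9*j + 14)/(j*(j + 4))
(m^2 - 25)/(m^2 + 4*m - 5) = (m - 5)/(m - 1)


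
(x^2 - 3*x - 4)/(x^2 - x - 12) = (x + 1)/(x + 3)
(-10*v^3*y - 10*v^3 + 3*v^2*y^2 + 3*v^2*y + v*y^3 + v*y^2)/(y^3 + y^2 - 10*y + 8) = v*(-10*v^2*y - 10*v^2 + 3*v*y^2 + 3*v*y + y^3 + y^2)/(y^3 + y^2 - 10*y + 8)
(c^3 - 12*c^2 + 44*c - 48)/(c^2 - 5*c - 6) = (c^2 - 6*c + 8)/(c + 1)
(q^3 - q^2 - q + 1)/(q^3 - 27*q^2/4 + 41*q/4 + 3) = 4*(q^3 - q^2 - q + 1)/(4*q^3 - 27*q^2 + 41*q + 12)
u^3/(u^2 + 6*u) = u^2/(u + 6)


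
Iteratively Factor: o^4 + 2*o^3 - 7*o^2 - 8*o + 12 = (o - 2)*(o^3 + 4*o^2 + o - 6) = (o - 2)*(o + 3)*(o^2 + o - 2) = (o - 2)*(o - 1)*(o + 3)*(o + 2)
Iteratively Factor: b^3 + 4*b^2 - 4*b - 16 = (b + 4)*(b^2 - 4) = (b + 2)*(b + 4)*(b - 2)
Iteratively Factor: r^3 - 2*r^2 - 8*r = (r + 2)*(r^2 - 4*r) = (r - 4)*(r + 2)*(r)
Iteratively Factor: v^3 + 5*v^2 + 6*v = (v)*(v^2 + 5*v + 6) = v*(v + 2)*(v + 3)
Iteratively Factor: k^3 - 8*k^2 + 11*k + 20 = (k - 4)*(k^2 - 4*k - 5) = (k - 4)*(k + 1)*(k - 5)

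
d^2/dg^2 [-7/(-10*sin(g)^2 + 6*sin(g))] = 7*(-100*sin(g) + 45 + 141/sin(g) - 90/sin(g)^2 + 18/sin(g)^3)/(2*(5*sin(g) - 3)^3)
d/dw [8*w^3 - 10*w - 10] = 24*w^2 - 10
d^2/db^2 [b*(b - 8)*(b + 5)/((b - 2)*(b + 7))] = 28*(b^3 - 24*b^2 - 78*b - 242)/(b^6 + 15*b^5 + 33*b^4 - 295*b^3 - 462*b^2 + 2940*b - 2744)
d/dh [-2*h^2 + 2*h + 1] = 2 - 4*h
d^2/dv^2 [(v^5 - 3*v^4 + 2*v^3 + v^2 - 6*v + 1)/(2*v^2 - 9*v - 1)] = 4*(6*v^7 - 78*v^6 + 315*v^5 - 288*v^4 - 23*v^3 + 27*v^2 - 42*v + 69)/(8*v^6 - 108*v^5 + 474*v^4 - 621*v^3 - 237*v^2 - 27*v - 1)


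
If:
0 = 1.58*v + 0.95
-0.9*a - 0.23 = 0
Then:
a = -0.26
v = -0.60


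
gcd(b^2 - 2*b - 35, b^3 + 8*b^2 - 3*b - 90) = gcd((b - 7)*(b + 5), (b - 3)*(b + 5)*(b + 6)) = b + 5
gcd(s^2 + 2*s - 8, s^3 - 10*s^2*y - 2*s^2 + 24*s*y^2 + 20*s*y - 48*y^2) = s - 2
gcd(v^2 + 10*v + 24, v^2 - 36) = v + 6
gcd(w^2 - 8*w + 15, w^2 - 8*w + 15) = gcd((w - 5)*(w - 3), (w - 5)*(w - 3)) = w^2 - 8*w + 15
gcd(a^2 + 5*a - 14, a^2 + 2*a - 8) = a - 2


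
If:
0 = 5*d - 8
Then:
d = 8/5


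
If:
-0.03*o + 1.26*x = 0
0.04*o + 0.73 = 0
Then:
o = -18.25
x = -0.43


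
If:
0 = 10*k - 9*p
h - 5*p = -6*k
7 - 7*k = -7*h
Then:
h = -4/13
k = 9/13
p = 10/13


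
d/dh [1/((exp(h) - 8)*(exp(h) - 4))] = 2*(6 - exp(h))*exp(h)/(exp(4*h) - 24*exp(3*h) + 208*exp(2*h) - 768*exp(h) + 1024)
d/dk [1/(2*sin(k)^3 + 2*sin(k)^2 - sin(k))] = (-6*sin(k)^2 - 4*sin(k) + 1)*cos(k)/((2*sin(k) - cos(2*k))^2*sin(k)^2)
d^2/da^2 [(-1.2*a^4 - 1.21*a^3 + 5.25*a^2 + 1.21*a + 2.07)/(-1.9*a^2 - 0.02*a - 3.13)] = (8.66399999999999*a^6 + 0.273599999999995*a^5 + 42.82128*a^4 - 21.526052*a^3 + 284.024136*a^2 + 113.828754*a - 78.097034)/(6.859*a^6 + 0.2166*a^5 + 33.90018*a^4 + 0.713648*a^3 + 55.846086*a^2 + 0.587814*a + 30.664297)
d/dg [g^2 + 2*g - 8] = 2*g + 2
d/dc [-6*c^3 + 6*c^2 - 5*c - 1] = -18*c^2 + 12*c - 5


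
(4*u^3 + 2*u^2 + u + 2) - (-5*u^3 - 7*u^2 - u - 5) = 9*u^3 + 9*u^2 + 2*u + 7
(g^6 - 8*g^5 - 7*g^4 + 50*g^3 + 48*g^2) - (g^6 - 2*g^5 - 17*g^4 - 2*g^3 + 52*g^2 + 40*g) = -6*g^5 + 10*g^4 + 52*g^3 - 4*g^2 - 40*g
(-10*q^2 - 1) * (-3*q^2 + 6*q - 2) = 30*q^4 - 60*q^3 + 23*q^2 - 6*q + 2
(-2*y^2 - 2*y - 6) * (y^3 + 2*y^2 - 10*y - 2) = -2*y^5 - 6*y^4 + 10*y^3 + 12*y^2 + 64*y + 12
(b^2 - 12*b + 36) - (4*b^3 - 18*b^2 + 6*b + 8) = -4*b^3 + 19*b^2 - 18*b + 28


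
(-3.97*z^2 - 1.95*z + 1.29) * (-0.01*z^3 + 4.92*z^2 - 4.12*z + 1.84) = 0.0397*z^5 - 19.5129*z^4 + 6.7495*z^3 + 7.076*z^2 - 8.9028*z + 2.3736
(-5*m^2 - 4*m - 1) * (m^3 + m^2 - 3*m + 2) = -5*m^5 - 9*m^4 + 10*m^3 + m^2 - 5*m - 2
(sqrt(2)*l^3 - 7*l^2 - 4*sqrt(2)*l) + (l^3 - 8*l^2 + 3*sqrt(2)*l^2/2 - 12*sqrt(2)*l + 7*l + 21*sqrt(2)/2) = l^3 + sqrt(2)*l^3 - 15*l^2 + 3*sqrt(2)*l^2/2 - 16*sqrt(2)*l + 7*l + 21*sqrt(2)/2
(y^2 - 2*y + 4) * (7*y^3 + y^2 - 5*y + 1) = 7*y^5 - 13*y^4 + 21*y^3 + 15*y^2 - 22*y + 4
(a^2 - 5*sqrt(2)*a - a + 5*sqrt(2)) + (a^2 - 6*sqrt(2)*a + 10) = 2*a^2 - 11*sqrt(2)*a - a + 5*sqrt(2) + 10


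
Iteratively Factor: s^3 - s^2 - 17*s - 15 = (s + 3)*(s^2 - 4*s - 5) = (s - 5)*(s + 3)*(s + 1)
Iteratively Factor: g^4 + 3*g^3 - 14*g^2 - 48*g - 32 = (g - 4)*(g^3 + 7*g^2 + 14*g + 8) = (g - 4)*(g + 4)*(g^2 + 3*g + 2) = (g - 4)*(g + 2)*(g + 4)*(g + 1)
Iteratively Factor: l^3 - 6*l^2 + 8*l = (l)*(l^2 - 6*l + 8) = l*(l - 2)*(l - 4)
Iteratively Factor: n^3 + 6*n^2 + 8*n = (n + 2)*(n^2 + 4*n) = (n + 2)*(n + 4)*(n)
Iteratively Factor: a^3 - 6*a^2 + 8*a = (a - 4)*(a^2 - 2*a) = (a - 4)*(a - 2)*(a)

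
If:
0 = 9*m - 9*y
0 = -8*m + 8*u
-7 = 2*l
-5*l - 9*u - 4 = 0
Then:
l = -7/2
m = 3/2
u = 3/2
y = 3/2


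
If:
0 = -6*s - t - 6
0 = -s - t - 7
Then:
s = 1/5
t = -36/5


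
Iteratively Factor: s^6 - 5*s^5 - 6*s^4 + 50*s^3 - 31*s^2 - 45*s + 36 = (s + 3)*(s^5 - 8*s^4 + 18*s^3 - 4*s^2 - 19*s + 12) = (s - 4)*(s + 3)*(s^4 - 4*s^3 + 2*s^2 + 4*s - 3) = (s - 4)*(s - 1)*(s + 3)*(s^3 - 3*s^2 - s + 3) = (s - 4)*(s - 1)^2*(s + 3)*(s^2 - 2*s - 3) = (s - 4)*(s - 3)*(s - 1)^2*(s + 3)*(s + 1)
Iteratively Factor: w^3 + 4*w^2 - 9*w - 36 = (w + 4)*(w^2 - 9) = (w - 3)*(w + 4)*(w + 3)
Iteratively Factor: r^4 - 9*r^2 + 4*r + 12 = (r - 2)*(r^3 + 2*r^2 - 5*r - 6) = (r - 2)^2*(r^2 + 4*r + 3) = (r - 2)^2*(r + 3)*(r + 1)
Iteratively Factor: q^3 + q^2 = (q)*(q^2 + q) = q^2*(q + 1)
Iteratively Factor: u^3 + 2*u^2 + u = (u + 1)*(u^2 + u) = (u + 1)^2*(u)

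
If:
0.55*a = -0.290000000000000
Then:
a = -0.53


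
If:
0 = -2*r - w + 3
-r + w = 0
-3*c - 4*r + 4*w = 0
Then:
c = 0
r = 1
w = 1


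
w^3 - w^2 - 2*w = w*(w - 2)*(w + 1)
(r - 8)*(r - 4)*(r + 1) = r^3 - 11*r^2 + 20*r + 32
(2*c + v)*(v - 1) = 2*c*v - 2*c + v^2 - v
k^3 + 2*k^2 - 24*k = k*(k - 4)*(k + 6)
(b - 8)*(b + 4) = b^2 - 4*b - 32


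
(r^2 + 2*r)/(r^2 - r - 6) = r/(r - 3)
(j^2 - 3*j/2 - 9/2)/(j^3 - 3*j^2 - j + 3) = (j + 3/2)/(j^2 - 1)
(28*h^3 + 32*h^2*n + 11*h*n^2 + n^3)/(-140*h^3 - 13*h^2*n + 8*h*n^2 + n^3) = (-4*h^2 - 4*h*n - n^2)/(20*h^2 - h*n - n^2)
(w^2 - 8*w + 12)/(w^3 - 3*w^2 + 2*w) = (w - 6)/(w*(w - 1))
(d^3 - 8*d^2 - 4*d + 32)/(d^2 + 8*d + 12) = (d^2 - 10*d + 16)/(d + 6)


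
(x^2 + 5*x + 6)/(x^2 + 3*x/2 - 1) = 2*(x + 3)/(2*x - 1)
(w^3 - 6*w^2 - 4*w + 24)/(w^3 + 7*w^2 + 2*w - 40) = (w^2 - 4*w - 12)/(w^2 + 9*w + 20)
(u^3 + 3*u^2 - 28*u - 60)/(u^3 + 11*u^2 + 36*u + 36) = (u - 5)/(u + 3)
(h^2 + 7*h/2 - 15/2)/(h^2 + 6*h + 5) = (h - 3/2)/(h + 1)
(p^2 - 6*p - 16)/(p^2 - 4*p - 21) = (-p^2 + 6*p + 16)/(-p^2 + 4*p + 21)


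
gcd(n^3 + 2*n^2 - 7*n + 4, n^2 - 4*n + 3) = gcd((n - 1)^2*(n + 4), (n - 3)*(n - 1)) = n - 1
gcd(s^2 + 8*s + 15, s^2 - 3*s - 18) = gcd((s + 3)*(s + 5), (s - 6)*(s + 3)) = s + 3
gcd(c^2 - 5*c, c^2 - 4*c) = c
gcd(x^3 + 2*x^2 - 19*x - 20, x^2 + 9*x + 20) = x + 5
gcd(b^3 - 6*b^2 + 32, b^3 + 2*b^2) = b + 2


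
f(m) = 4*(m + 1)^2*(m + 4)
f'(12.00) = 2340.00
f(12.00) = 10816.00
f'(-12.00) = 1188.00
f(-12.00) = -3872.00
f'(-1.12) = -2.71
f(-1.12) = 0.17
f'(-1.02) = -0.48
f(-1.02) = 0.00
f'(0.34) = 53.71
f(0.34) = 31.17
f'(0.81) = 82.75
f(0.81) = 63.03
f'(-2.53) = -8.63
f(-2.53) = 13.76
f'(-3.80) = 26.88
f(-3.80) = 6.27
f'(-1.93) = -11.94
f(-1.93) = 7.16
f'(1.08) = 101.84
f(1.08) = 87.91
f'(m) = 4*(m + 1)^2 + 4*(m + 4)*(2*m + 2)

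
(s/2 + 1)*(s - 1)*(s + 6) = s^3/2 + 7*s^2/2 + 2*s - 6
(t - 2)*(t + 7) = t^2 + 5*t - 14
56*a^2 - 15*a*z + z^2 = (-8*a + z)*(-7*a + z)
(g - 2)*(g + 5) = g^2 + 3*g - 10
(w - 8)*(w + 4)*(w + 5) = w^3 + w^2 - 52*w - 160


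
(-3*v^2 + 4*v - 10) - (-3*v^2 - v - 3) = 5*v - 7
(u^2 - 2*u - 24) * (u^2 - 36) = u^4 - 2*u^3 - 60*u^2 + 72*u + 864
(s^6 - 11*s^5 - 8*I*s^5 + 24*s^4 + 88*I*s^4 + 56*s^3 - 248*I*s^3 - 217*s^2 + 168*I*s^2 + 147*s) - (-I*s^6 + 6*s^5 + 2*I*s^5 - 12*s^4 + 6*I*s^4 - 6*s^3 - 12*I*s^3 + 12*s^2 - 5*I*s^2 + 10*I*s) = s^6 + I*s^6 - 17*s^5 - 10*I*s^5 + 36*s^4 + 82*I*s^4 + 62*s^3 - 236*I*s^3 - 229*s^2 + 173*I*s^2 + 147*s - 10*I*s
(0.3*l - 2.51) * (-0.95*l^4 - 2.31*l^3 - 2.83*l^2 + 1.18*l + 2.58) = -0.285*l^5 + 1.6915*l^4 + 4.9491*l^3 + 7.4573*l^2 - 2.1878*l - 6.4758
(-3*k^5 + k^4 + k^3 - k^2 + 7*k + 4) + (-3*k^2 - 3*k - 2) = -3*k^5 + k^4 + k^3 - 4*k^2 + 4*k + 2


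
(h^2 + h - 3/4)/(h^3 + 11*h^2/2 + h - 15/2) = (h - 1/2)/(h^2 + 4*h - 5)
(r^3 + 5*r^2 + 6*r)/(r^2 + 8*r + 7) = r*(r^2 + 5*r + 6)/(r^2 + 8*r + 7)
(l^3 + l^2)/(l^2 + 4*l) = l*(l + 1)/(l + 4)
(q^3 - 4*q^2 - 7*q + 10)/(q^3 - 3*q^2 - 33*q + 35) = (q^2 - 3*q - 10)/(q^2 - 2*q - 35)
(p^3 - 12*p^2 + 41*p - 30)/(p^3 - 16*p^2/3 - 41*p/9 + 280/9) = 9*(p^2 - 7*p + 6)/(9*p^2 - 3*p - 56)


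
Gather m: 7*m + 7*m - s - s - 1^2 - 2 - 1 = 14*m - 2*s - 4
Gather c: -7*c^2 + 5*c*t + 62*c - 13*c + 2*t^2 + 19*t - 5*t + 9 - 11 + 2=-7*c^2 + c*(5*t + 49) + 2*t^2 + 14*t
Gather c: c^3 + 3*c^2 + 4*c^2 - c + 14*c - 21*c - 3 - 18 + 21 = c^3 + 7*c^2 - 8*c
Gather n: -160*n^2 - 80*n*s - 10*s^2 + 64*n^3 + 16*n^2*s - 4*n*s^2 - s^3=64*n^3 + n^2*(16*s - 160) + n*(-4*s^2 - 80*s) - s^3 - 10*s^2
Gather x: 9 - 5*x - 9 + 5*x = 0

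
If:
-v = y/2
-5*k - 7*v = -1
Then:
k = 7*y/10 + 1/5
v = -y/2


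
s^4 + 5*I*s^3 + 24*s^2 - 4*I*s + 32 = (s - 2*I)^2*(s + I)*(s + 8*I)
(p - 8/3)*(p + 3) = p^2 + p/3 - 8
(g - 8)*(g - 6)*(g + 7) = g^3 - 7*g^2 - 50*g + 336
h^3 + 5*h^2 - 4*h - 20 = (h - 2)*(h + 2)*(h + 5)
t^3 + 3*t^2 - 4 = (t - 1)*(t + 2)^2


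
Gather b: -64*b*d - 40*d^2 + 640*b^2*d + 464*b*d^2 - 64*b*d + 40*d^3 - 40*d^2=640*b^2*d + b*(464*d^2 - 128*d) + 40*d^3 - 80*d^2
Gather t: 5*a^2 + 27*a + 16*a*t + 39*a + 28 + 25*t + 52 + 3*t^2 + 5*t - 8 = 5*a^2 + 66*a + 3*t^2 + t*(16*a + 30) + 72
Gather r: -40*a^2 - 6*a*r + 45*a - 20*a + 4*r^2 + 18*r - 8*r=-40*a^2 + 25*a + 4*r^2 + r*(10 - 6*a)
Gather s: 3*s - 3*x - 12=3*s - 3*x - 12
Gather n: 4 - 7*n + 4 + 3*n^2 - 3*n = 3*n^2 - 10*n + 8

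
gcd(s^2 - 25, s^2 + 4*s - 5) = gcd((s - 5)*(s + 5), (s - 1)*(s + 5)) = s + 5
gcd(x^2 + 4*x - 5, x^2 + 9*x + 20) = x + 5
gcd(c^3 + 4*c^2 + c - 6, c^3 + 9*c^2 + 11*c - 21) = c^2 + 2*c - 3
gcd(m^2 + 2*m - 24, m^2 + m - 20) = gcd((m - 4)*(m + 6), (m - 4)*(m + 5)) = m - 4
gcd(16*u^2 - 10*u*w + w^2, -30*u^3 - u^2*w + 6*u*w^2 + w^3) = 2*u - w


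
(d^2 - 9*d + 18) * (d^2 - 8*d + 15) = d^4 - 17*d^3 + 105*d^2 - 279*d + 270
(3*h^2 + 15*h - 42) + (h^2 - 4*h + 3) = 4*h^2 + 11*h - 39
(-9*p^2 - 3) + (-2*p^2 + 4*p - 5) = -11*p^2 + 4*p - 8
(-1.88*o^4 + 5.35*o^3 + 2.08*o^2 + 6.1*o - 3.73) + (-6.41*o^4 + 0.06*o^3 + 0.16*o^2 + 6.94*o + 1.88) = -8.29*o^4 + 5.41*o^3 + 2.24*o^2 + 13.04*o - 1.85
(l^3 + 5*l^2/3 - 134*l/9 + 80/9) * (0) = 0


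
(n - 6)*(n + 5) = n^2 - n - 30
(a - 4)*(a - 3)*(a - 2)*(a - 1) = a^4 - 10*a^3 + 35*a^2 - 50*a + 24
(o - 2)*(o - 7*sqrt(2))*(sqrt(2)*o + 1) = sqrt(2)*o^3 - 13*o^2 - 2*sqrt(2)*o^2 - 7*sqrt(2)*o + 26*o + 14*sqrt(2)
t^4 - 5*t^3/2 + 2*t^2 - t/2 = t*(t - 1)^2*(t - 1/2)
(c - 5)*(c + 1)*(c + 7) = c^3 + 3*c^2 - 33*c - 35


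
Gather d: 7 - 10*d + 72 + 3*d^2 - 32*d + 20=3*d^2 - 42*d + 99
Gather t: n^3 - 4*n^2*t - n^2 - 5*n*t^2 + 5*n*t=n^3 - n^2 - 5*n*t^2 + t*(-4*n^2 + 5*n)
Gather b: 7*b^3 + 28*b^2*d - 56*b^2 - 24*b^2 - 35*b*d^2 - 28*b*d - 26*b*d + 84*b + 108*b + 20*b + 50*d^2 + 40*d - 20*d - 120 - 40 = 7*b^3 + b^2*(28*d - 80) + b*(-35*d^2 - 54*d + 212) + 50*d^2 + 20*d - 160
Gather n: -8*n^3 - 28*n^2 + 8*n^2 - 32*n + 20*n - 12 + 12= -8*n^3 - 20*n^2 - 12*n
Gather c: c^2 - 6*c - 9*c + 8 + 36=c^2 - 15*c + 44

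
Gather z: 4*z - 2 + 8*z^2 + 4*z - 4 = 8*z^2 + 8*z - 6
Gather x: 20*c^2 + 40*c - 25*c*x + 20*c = 20*c^2 - 25*c*x + 60*c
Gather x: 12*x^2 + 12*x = 12*x^2 + 12*x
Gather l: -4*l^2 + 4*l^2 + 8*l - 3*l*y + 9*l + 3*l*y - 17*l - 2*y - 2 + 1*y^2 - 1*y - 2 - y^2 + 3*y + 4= 0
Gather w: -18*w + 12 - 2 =10 - 18*w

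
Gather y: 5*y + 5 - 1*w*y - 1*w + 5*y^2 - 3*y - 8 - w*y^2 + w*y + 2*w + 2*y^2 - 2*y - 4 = w + y^2*(7 - w) - 7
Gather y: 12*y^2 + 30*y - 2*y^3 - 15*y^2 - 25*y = -2*y^3 - 3*y^2 + 5*y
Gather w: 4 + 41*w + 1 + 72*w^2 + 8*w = 72*w^2 + 49*w + 5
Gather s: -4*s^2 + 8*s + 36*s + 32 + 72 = -4*s^2 + 44*s + 104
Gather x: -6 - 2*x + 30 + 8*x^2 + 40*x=8*x^2 + 38*x + 24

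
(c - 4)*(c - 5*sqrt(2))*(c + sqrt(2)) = c^3 - 4*sqrt(2)*c^2 - 4*c^2 - 10*c + 16*sqrt(2)*c + 40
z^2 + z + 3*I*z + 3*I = (z + 1)*(z + 3*I)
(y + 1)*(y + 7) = y^2 + 8*y + 7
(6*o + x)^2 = 36*o^2 + 12*o*x + x^2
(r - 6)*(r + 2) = r^2 - 4*r - 12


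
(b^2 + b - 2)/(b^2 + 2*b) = (b - 1)/b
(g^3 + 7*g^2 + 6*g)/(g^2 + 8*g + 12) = g*(g + 1)/(g + 2)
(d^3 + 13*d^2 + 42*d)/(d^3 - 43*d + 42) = d*(d + 6)/(d^2 - 7*d + 6)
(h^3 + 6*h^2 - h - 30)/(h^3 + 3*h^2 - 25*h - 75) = (h - 2)/(h - 5)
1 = 1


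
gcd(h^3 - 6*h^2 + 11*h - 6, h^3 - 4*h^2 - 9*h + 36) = h - 3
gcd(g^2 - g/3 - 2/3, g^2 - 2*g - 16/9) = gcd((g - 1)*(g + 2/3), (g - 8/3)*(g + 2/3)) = g + 2/3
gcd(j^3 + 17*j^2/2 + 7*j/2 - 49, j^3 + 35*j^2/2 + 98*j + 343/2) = j^2 + 21*j/2 + 49/2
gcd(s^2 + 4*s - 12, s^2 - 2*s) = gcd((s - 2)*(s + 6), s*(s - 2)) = s - 2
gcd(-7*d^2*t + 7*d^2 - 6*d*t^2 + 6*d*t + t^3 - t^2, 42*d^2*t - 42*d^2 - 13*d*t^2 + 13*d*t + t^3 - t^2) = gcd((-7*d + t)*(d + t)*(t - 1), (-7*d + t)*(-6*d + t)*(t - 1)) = -7*d*t + 7*d + t^2 - t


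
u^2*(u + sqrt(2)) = u^3 + sqrt(2)*u^2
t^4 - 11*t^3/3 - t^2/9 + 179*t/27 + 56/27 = (t - 8/3)*(t - 7/3)*(t + 1/3)*(t + 1)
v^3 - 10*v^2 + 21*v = v*(v - 7)*(v - 3)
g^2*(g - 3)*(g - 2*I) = g^4 - 3*g^3 - 2*I*g^3 + 6*I*g^2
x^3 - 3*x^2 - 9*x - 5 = (x - 5)*(x + 1)^2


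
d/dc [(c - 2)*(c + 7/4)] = 2*c - 1/4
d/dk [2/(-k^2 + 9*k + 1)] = 2*(2*k - 9)/(-k^2 + 9*k + 1)^2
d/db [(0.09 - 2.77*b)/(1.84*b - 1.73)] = (8.51276*b - 8.003845)/(1.84*b - 1.73)^3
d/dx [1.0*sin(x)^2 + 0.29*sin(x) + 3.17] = (2.0*sin(x) + 0.29)*cos(x)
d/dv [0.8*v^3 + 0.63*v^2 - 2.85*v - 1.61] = 2.4*v^2 + 1.26*v - 2.85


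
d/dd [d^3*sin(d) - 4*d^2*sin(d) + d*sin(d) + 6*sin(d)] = d^3*cos(d) + 3*d^2*sin(d) - 4*d^2*cos(d) - 8*d*sin(d) + d*cos(d) + sin(d) + 6*cos(d)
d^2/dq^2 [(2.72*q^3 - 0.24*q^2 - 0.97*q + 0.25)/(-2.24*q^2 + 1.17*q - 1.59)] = (-1.4210854715202e-14*q^5 + 22.920416*q^3 + 17.704992*q^2 - 58.055904*q + 5.91882)/(11.239424*q^6 - 17.611776*q^5 + 33.13296*q^4 - 26.604045*q^3 + 23.518485*q^2 - 8.873631*q + 4.019679)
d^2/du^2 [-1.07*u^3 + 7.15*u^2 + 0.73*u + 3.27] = 14.3 - 6.42*u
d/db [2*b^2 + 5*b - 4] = 4*b + 5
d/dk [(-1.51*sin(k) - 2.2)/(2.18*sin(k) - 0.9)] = 6.155*cos(k)/(2.18*sin(k) - 0.9)^2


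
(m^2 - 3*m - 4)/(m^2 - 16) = (m + 1)/(m + 4)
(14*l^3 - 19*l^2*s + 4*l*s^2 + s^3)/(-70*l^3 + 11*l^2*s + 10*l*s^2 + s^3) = (-l + s)/(5*l + s)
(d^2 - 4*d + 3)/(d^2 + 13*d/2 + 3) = 2*(d^2 - 4*d + 3)/(2*d^2 + 13*d + 6)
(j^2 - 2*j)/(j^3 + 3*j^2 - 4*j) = (j - 2)/(j^2 + 3*j - 4)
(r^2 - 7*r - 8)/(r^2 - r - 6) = (-r^2 + 7*r + 8)/(-r^2 + r + 6)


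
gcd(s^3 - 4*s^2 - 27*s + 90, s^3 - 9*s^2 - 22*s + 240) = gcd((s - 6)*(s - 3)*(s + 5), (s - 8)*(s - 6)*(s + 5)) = s^2 - s - 30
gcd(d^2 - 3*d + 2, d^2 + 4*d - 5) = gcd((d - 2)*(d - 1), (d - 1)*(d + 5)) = d - 1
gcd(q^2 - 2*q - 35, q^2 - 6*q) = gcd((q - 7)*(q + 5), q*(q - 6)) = 1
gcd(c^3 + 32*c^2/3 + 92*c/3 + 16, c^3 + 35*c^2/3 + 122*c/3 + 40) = c^2 + 10*c + 24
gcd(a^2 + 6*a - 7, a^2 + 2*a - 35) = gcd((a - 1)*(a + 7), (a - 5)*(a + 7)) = a + 7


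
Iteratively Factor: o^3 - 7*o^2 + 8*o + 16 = (o - 4)*(o^2 - 3*o - 4) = (o - 4)^2*(o + 1)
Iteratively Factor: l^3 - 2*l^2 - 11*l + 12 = (l - 1)*(l^2 - l - 12) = (l - 1)*(l + 3)*(l - 4)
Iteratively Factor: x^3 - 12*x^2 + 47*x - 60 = (x - 4)*(x^2 - 8*x + 15) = (x - 4)*(x - 3)*(x - 5)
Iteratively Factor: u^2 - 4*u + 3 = (u - 3)*(u - 1)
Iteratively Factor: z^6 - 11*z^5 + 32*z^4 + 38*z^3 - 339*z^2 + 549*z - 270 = (z - 2)*(z^5 - 9*z^4 + 14*z^3 + 66*z^2 - 207*z + 135) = (z - 3)*(z - 2)*(z^4 - 6*z^3 - 4*z^2 + 54*z - 45) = (z - 5)*(z - 3)*(z - 2)*(z^3 - z^2 - 9*z + 9) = (z - 5)*(z - 3)*(z - 2)*(z + 3)*(z^2 - 4*z + 3) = (z - 5)*(z - 3)^2*(z - 2)*(z + 3)*(z - 1)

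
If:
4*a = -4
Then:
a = -1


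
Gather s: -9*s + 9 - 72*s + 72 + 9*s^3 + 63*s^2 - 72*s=9*s^3 + 63*s^2 - 153*s + 81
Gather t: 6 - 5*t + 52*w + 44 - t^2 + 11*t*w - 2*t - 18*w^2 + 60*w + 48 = -t^2 + t*(11*w - 7) - 18*w^2 + 112*w + 98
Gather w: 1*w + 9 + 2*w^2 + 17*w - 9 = 2*w^2 + 18*w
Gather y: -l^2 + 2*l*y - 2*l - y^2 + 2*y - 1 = -l^2 - 2*l - y^2 + y*(2*l + 2) - 1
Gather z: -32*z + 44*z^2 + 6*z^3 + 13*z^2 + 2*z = 6*z^3 + 57*z^2 - 30*z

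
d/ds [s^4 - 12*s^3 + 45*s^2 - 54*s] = 4*s^3 - 36*s^2 + 90*s - 54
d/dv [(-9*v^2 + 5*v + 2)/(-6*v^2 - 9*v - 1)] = (111*v^2 + 42*v + 13)/(36*v^4 + 108*v^3 + 93*v^2 + 18*v + 1)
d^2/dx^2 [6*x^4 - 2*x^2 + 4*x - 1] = 72*x^2 - 4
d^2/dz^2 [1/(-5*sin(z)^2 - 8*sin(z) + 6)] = 2*(50*sin(z)^4 + 60*sin(z)^3 + 17*sin(z)^2 - 96*sin(z) - 94)/(5*sin(z)^2 + 8*sin(z) - 6)^3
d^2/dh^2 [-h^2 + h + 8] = -2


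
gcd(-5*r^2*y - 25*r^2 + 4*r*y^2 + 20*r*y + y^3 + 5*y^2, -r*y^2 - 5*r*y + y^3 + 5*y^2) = -r*y - 5*r + y^2 + 5*y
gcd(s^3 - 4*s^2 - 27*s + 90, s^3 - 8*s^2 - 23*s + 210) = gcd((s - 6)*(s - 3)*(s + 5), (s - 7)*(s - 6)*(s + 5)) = s^2 - s - 30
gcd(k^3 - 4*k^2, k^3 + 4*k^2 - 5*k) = k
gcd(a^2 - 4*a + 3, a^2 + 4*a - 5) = a - 1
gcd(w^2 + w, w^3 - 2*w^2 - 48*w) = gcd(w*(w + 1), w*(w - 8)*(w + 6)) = w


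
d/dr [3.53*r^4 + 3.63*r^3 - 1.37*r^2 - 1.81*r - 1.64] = 14.12*r^3 + 10.89*r^2 - 2.74*r - 1.81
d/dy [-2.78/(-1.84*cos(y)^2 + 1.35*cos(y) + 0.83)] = (10.2304*cos(y) - 3.753)*sin(y)/(-1.84*cos(y)^2 + 1.35*cos(y) + 0.83)^2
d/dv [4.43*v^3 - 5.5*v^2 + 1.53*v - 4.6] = 13.29*v^2 - 11.0*v + 1.53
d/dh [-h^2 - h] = -2*h - 1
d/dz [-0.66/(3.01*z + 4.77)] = 1.9866/(3.01*z + 4.77)^2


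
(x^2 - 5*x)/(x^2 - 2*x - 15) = x/(x + 3)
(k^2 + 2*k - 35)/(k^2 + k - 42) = (k - 5)/(k - 6)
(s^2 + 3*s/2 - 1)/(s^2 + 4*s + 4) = (s - 1/2)/(s + 2)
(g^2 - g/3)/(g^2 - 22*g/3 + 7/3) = g/(g - 7)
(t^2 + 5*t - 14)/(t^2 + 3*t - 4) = (t^2 + 5*t - 14)/(t^2 + 3*t - 4)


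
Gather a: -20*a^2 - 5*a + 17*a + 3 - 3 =-20*a^2 + 12*a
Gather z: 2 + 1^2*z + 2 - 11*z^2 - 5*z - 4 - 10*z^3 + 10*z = -10*z^3 - 11*z^2 + 6*z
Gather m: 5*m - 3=5*m - 3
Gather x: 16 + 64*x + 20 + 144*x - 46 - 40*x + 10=168*x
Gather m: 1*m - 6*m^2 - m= -6*m^2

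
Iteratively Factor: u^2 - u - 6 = (u - 3)*(u + 2)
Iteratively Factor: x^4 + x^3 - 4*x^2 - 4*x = (x)*(x^3 + x^2 - 4*x - 4) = x*(x + 2)*(x^2 - x - 2) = x*(x - 2)*(x + 2)*(x + 1)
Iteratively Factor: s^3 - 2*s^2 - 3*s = (s + 1)*(s^2 - 3*s) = s*(s + 1)*(s - 3)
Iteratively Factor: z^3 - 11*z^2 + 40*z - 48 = (z - 4)*(z^2 - 7*z + 12) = (z - 4)*(z - 3)*(z - 4)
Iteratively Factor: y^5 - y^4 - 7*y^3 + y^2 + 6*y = (y - 3)*(y^4 + 2*y^3 - y^2 - 2*y) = (y - 3)*(y - 1)*(y^3 + 3*y^2 + 2*y) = y*(y - 3)*(y - 1)*(y^2 + 3*y + 2) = y*(y - 3)*(y - 1)*(y + 2)*(y + 1)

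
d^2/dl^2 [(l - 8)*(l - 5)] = 2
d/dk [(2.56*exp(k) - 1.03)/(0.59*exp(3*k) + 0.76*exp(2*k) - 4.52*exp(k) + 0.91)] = (-3.0208*exp(3*k) - 0.1225*exp(2*k) + 1.5656*exp(k) - 2.326)*exp(k)/(0.3481*exp(6*k) + 0.8968*exp(5*k) - 4.756*exp(4*k) - 5.7966*exp(3*k) + 21.8136*exp(2*k) - 8.2264*exp(k) + 0.8281)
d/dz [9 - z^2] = -2*z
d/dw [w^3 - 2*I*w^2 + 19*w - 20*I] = 3*w^2 - 4*I*w + 19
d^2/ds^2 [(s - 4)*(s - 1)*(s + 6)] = 6*s + 2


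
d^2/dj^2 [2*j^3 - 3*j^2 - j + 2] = 12*j - 6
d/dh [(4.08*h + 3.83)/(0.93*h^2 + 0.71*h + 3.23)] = (-3.7944*h^2 - 7.1238*h + 10.4591)/(0.8649*h^4 + 1.3206*h^3 + 6.5119*h^2 + 4.5866*h + 10.4329)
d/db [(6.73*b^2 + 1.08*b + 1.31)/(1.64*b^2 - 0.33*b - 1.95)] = (-3.9921*b^2 - 30.5438*b - 1.6737)/(2.6896*b^4 - 1.0824*b^3 - 6.2871*b^2 + 1.287*b + 3.8025)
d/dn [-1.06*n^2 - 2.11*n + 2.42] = -2.12*n - 2.11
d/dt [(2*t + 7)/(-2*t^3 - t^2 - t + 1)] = (-4*t^3 - 2*t^2 - 2*t + (2*t + 7)*(6*t^2 + 2*t + 1) + 2)/(2*t^3 + t^2 + t - 1)^2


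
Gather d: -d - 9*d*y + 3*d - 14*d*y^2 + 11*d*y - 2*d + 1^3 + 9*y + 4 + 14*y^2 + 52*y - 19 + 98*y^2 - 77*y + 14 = d*(-14*y^2 + 2*y) + 112*y^2 - 16*y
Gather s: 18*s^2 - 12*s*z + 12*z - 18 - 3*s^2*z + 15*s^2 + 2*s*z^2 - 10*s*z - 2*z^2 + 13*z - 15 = s^2*(33 - 3*z) + s*(2*z^2 - 22*z) - 2*z^2 + 25*z - 33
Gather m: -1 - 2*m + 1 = -2*m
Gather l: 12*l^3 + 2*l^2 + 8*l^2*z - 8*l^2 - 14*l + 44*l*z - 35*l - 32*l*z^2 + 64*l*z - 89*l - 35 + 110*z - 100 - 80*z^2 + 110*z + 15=12*l^3 + l^2*(8*z - 6) + l*(-32*z^2 + 108*z - 138) - 80*z^2 + 220*z - 120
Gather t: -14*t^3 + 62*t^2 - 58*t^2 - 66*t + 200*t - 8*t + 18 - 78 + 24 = -14*t^3 + 4*t^2 + 126*t - 36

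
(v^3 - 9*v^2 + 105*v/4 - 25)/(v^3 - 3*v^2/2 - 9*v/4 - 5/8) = 2*(2*v^2 - 13*v + 20)/(4*v^2 + 4*v + 1)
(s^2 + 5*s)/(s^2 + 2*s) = (s + 5)/(s + 2)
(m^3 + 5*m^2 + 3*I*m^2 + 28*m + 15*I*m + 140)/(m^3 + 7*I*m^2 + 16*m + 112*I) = (m + 5)/(m + 4*I)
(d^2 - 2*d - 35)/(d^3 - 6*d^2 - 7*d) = (d + 5)/(d*(d + 1))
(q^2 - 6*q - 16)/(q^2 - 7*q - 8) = (q + 2)/(q + 1)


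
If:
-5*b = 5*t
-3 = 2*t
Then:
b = 3/2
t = -3/2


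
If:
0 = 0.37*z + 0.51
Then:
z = -1.38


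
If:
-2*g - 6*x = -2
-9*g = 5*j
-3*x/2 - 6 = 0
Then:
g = 13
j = -117/5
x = -4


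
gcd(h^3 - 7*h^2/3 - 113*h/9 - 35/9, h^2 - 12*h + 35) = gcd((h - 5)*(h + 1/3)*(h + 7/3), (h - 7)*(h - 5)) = h - 5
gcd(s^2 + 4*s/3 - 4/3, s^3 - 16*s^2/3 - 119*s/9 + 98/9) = s - 2/3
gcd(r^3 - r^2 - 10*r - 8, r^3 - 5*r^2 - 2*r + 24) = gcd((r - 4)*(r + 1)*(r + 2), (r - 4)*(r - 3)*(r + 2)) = r^2 - 2*r - 8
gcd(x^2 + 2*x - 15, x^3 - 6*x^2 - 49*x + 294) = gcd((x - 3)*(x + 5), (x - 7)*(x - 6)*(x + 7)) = 1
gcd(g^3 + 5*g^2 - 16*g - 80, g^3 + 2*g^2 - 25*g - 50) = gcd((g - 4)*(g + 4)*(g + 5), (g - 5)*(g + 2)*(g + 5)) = g + 5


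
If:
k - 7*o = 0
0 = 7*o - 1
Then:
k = 1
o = 1/7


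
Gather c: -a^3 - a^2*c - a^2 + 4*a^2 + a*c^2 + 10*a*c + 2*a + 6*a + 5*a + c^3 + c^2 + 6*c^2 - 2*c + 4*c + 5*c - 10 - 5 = -a^3 + 3*a^2 + 13*a + c^3 + c^2*(a + 7) + c*(-a^2 + 10*a + 7) - 15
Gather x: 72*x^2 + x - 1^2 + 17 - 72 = 72*x^2 + x - 56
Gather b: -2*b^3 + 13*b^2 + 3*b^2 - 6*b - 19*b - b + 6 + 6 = -2*b^3 + 16*b^2 - 26*b + 12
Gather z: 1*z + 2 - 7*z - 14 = -6*z - 12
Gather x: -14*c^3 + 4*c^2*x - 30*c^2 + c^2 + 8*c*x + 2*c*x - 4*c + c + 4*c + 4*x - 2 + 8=-14*c^3 - 29*c^2 + c + x*(4*c^2 + 10*c + 4) + 6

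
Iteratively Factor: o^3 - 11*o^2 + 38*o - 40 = (o - 5)*(o^2 - 6*o + 8) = (o - 5)*(o - 2)*(o - 4)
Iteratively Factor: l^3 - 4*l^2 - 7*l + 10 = (l - 5)*(l^2 + l - 2) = (l - 5)*(l + 2)*(l - 1)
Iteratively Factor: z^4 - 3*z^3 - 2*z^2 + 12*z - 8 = (z - 2)*(z^3 - z^2 - 4*z + 4) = (z - 2)*(z + 2)*(z^2 - 3*z + 2) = (z - 2)^2*(z + 2)*(z - 1)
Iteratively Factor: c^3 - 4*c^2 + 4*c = (c)*(c^2 - 4*c + 4) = c*(c - 2)*(c - 2)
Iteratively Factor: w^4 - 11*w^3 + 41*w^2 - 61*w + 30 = (w - 3)*(w^3 - 8*w^2 + 17*w - 10) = (w - 5)*(w - 3)*(w^2 - 3*w + 2) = (w - 5)*(w - 3)*(w - 2)*(w - 1)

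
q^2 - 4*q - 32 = (q - 8)*(q + 4)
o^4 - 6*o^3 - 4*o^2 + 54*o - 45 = (o - 5)*(o - 3)*(o - 1)*(o + 3)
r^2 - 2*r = r*(r - 2)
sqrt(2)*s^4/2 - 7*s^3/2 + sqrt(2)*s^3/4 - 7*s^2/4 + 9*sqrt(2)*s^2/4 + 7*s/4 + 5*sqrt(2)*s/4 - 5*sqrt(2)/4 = (s - 1/2)*(s - 5*sqrt(2)/2)*(s - sqrt(2))*(sqrt(2)*s/2 + sqrt(2)/2)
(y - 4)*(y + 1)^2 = y^3 - 2*y^2 - 7*y - 4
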